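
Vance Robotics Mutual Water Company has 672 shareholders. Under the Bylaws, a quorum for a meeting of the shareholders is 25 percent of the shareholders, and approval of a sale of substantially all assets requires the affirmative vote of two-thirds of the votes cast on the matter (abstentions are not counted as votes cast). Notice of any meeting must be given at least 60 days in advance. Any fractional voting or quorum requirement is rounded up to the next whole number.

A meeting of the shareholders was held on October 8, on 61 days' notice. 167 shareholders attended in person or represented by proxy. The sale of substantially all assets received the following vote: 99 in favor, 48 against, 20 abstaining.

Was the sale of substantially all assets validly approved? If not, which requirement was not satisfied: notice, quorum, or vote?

Invalid — quorum requirement not satisfied.

Notice: 61 days given; 60 required. Satisfied.
Quorum: 25% of 672 = 168; 167 present. Not satisfied.
Vote: requires two-thirds of the votes cast (167 − 20 abstaining = 147); 2/3 of 147 = 98, so 98 needed; 99 in favor. Satisfied.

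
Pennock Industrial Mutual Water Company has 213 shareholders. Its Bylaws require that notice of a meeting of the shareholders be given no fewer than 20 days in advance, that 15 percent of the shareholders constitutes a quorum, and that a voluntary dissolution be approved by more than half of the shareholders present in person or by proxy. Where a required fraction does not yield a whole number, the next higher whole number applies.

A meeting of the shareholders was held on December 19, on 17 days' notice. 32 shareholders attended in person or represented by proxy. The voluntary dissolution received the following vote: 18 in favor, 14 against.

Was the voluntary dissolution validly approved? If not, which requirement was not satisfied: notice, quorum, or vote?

Notice: 17 days given; 20 required. Not satisfied.
Quorum: 15% of 213 = 31.95, rounded up to 32; 32 present. Satisfied.
Vote: requires a majority of those present (32); a majority of 32 is 17, so 17 needed; 18 in favor. Satisfied.

Invalid — notice requirement not satisfied.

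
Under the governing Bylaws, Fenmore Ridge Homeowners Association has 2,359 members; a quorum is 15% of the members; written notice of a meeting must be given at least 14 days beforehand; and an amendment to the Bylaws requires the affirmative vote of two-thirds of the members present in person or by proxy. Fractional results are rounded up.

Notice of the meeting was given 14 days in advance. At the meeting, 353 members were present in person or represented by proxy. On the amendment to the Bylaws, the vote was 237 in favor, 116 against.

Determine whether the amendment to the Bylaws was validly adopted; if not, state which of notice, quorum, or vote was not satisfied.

Notice: 14 days given; 14 required. Satisfied.
Quorum: 15% of 2,359 = 353.85, rounded up to 354; 353 present. Not satisfied.
Vote: requires two-thirds of those present (353); 2/3 of 353 = 235.33, rounded up to 236, so 236 needed; 237 in favor. Satisfied.

Invalid — quorum requirement not satisfied.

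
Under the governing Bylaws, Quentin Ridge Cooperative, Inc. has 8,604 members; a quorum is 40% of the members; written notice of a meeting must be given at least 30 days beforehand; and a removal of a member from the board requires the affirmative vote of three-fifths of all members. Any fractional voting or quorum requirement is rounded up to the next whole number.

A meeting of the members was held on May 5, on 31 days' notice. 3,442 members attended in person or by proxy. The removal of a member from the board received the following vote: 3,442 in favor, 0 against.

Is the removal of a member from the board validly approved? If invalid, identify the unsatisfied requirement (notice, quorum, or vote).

Invalid — vote requirement not satisfied.

Notice: 31 days given; 30 required. Satisfied.
Quorum: 40% of 8,604 = 3,441.60, rounded up to 3,442; 3,442 present. Satisfied.
Vote: requires three-fifths of all members (8,604); 3/5 of 8604 = 5162.40, rounded up to 5163, so 5,163 needed; 3,442 in favor. Not satisfied.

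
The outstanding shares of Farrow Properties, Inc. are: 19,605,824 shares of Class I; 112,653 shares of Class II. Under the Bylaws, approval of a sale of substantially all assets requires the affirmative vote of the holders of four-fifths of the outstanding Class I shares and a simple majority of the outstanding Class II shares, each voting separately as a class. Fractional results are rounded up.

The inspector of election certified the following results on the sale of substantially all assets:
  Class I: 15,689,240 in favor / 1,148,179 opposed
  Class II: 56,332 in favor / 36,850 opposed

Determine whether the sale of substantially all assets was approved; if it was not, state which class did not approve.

Class I: 4/5 of 19605824 = 15684659.20, rounded up to 15684660; 15,684,660 required, 15,689,240 in favor — approved.
Class II: a majority of 112653 is 56327; 56,327 required, 56,332 in favor — approved.

Approved — every class gave the required vote.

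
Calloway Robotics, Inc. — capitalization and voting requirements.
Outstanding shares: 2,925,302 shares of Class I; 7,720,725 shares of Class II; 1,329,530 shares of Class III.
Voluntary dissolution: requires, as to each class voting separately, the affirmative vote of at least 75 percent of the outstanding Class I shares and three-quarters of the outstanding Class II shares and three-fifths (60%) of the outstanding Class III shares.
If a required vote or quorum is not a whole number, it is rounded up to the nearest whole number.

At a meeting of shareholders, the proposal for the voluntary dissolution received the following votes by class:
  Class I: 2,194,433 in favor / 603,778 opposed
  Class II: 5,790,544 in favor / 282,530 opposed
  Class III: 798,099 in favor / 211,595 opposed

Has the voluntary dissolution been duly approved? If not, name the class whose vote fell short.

Approved — every class gave the required vote.

Class I: 3/4 of 2925302 = 2193976.50, rounded up to 2193977; 2,193,977 required, 2,194,433 in favor — approved.
Class II: 3/4 of 7720725 = 5790543.75, rounded up to 5790544; 5,790,544 required, 5,790,544 in favor — approved.
Class III: 3/5 of 1329530 = 797718; 797,718 required, 798,099 in favor — approved.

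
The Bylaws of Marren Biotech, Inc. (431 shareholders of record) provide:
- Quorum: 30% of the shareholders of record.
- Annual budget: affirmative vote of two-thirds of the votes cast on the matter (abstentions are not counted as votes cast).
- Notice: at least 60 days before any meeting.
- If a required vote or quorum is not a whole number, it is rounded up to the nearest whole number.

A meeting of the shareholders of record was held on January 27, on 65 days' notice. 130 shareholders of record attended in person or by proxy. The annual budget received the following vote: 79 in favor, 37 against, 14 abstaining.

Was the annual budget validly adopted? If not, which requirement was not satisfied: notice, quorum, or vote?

Valid — all requirements satisfied.

Notice: 65 days given; 60 required. Satisfied.
Quorum: 30% of 431 = 129.30, rounded up to 130; 130 present. Satisfied.
Vote: requires two-thirds of the votes cast (130 − 14 abstaining = 116); 2/3 of 116 = 77.33, rounded up to 78, so 78 needed; 79 in favor. Satisfied.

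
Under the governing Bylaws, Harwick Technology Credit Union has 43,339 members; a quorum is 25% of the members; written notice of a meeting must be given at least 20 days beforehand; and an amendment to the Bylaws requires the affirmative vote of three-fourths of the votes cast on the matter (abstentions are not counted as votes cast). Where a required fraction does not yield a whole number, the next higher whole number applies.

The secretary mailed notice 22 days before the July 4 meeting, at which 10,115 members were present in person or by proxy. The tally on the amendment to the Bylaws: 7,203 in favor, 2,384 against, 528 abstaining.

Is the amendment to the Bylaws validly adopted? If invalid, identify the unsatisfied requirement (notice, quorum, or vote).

Invalid — quorum requirement not satisfied.

Notice: 22 days given; 20 required. Satisfied.
Quorum: 25% of 43,339 = 10,834.75, rounded up to 10,835; 10,115 present. Not satisfied.
Vote: requires three-fourths of the votes cast (10,115 − 528 abstaining = 9,587); 3/4 of 9587 = 7190.25, rounded up to 7191, so 7,191 needed; 7,203 in favor. Satisfied.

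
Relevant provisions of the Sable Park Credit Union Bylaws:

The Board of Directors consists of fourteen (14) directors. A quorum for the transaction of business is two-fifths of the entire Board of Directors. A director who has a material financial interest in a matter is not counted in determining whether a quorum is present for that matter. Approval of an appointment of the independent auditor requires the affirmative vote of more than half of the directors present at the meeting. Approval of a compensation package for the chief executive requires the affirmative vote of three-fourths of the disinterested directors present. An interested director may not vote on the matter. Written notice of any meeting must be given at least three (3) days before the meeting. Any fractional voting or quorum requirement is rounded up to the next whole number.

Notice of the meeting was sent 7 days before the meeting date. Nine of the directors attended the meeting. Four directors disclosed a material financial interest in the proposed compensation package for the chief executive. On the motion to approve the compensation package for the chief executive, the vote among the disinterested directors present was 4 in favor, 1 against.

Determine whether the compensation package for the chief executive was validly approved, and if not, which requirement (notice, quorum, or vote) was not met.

Notice: 7 days given; 3 required (7 ≥ 3). Satisfied.
Quorum: 9 present, but the 4 interested directors do not count, leaving 5. Quorum is 6. Not satisfied.
Vote: the compensation package for the chief executive requires three-fourths of the disinterested directors present (9 − 4 = 5). 3/4 of 5 = 3.75, rounded up to 4, so 4 affirmative votes are needed; 4 voted in favor. Satisfied. (Moot — without a quorum no business can be validly transacted.)

Invalid — quorum requirement not satisfied.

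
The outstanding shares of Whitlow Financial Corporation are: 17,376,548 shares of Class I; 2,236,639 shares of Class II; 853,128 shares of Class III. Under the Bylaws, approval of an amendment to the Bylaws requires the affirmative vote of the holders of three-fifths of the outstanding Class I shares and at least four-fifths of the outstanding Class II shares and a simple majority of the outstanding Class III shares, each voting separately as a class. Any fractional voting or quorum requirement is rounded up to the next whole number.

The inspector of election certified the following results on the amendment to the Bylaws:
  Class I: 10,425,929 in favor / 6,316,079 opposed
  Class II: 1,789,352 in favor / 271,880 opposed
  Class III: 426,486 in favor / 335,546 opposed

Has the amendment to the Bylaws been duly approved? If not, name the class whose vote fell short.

Class I: 3/5 of 17376548 = 10425928.80, rounded up to 10425929; 10,425,929 required, 10,425,929 in favor — approved.
Class II: 4/5 of 2236639 = 1789311.20, rounded up to 1789312; 1,789,312 required, 1,789,352 in favor — approved.
Class III: a majority of 853128 is 426565; 426,565 required, 426,486 in favor — not approved.

Not approved — the Class III shares did not give the required vote.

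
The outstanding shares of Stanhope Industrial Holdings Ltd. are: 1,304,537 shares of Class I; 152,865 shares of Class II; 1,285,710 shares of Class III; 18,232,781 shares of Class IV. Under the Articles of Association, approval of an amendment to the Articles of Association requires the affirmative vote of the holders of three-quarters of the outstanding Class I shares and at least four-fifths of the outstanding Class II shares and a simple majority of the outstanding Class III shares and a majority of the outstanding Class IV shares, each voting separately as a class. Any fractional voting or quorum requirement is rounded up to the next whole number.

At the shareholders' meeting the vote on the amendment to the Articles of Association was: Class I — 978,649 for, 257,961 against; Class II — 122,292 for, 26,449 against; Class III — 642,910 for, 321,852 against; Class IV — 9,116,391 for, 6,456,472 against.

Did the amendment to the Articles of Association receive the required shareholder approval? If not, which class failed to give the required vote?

Class I: 3/4 of 1304537 = 978402.75, rounded up to 978403; 978,403 required, 978,649 in favor — approved.
Class II: 4/5 of 152865 = 122292; 122,292 required, 122,292 in favor — approved.
Class III: a majority of 1285710 is 642856; 642,856 required, 642,910 in favor — approved.
Class IV: a majority of 18232781 is 9116391; 9,116,391 required, 9,116,391 in favor — approved.

Approved — every class gave the required vote.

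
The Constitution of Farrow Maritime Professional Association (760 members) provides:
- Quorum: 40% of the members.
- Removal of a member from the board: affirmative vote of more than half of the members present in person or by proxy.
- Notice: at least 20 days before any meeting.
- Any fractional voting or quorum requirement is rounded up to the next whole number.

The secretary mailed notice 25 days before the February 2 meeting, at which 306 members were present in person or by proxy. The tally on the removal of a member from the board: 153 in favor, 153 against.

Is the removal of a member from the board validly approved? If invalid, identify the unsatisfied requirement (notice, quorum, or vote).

Notice: 25 days given; 20 required. Satisfied.
Quorum: 40% of 760 = 304; 306 present. Satisfied.
Vote: requires a majority of those present (306); a majority of 306 is 154, so 154 needed; 153 in favor. Not satisfied.

Invalid — vote requirement not satisfied.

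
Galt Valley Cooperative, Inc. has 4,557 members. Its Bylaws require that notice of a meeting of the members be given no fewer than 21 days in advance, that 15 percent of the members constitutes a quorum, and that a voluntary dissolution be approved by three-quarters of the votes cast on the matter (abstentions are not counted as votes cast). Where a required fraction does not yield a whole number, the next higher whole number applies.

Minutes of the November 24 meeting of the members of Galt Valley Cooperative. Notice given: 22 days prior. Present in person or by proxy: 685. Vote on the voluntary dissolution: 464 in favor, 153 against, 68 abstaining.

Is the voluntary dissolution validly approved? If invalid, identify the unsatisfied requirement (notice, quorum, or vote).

Notice: 22 days given; 21 required. Satisfied.
Quorum: 15% of 4,557 = 683.55, rounded up to 684; 685 present. Satisfied.
Vote: requires three-fourths of the votes cast (685 − 68 abstaining = 617); 3/4 of 617 = 462.75, rounded up to 463, so 463 needed; 464 in favor. Satisfied.

Valid — all requirements satisfied.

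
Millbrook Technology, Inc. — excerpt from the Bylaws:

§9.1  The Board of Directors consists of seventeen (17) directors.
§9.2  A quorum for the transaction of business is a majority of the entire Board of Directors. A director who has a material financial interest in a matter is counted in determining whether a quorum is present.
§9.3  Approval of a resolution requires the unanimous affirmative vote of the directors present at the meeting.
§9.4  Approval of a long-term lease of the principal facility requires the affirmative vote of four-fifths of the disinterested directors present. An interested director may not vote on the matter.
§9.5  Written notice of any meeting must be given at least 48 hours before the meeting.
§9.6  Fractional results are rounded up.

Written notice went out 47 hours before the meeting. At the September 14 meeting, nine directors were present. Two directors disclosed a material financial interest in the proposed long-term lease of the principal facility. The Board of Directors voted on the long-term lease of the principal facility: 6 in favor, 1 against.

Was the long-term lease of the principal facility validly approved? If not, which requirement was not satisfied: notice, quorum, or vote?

Invalid — notice requirement not satisfied.

Notice: 47 hours given; 48 required (47 < 48). Not satisfied.
Quorum: 9 present (interested directors count toward quorum); quorum is 9. Satisfied.
Vote: the long-term lease of the principal facility requires four-fifths of the disinterested directors present (9 − 2 = 7). 4/5 of 7 = 5.60, rounded up to 6, so 6 affirmative votes are needed; 6 voted in favor. Satisfied.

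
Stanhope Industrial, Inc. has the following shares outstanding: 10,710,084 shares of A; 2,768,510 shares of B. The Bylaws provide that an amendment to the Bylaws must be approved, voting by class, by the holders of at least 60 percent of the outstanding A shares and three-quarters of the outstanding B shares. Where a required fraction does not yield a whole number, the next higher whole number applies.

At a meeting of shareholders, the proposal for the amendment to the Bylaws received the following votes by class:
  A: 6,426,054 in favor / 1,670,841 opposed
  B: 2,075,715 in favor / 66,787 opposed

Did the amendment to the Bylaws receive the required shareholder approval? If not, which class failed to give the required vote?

Not approved — the B shares did not give the required vote.

A: 3/5 of 10710084 = 6426050.40, rounded up to 6426051; 6,426,051 required, 6,426,054 in favor — approved.
B: 3/4 of 2768510 = 2076382.50, rounded up to 2076383; 2,076,383 required, 2,075,715 in favor — not approved.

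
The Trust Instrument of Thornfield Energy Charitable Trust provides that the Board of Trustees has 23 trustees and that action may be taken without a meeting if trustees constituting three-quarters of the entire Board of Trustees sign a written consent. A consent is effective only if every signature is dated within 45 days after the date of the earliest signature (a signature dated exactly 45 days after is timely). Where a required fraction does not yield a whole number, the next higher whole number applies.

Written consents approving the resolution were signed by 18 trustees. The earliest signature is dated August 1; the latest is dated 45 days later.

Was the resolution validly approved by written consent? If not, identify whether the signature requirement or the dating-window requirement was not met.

Signatures required: three-quarters of 23 — 3/4 of 23 = 17.25, rounded up to 18, so 18 needed; 18 signed. Sufficient.
Dating window: the latest signature is 45 days after the earliest; the limit is 45 days. Within the window.

Effective — both the signature and dating-window requirements are satisfied.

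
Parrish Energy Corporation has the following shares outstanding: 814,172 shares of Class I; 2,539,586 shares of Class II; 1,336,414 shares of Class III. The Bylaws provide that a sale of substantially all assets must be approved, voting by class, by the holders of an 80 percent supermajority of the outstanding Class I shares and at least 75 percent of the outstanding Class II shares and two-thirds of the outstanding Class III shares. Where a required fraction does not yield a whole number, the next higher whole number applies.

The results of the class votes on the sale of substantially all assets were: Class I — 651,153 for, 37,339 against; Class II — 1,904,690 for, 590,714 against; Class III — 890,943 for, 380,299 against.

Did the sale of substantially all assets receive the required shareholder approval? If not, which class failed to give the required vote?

Not approved — the Class I shares did not give the required vote.

Class I: 4/5 of 814172 = 651337.60, rounded up to 651338; 651,338 required, 651,153 in favor — not approved.
Class II: 3/4 of 2539586 = 1904689.50, rounded up to 1904690; 1,904,690 required, 1,904,690 in favor — approved.
Class III: 2/3 of 1336414 = 890942.67, rounded up to 890943; 890,943 required, 890,943 in favor — approved.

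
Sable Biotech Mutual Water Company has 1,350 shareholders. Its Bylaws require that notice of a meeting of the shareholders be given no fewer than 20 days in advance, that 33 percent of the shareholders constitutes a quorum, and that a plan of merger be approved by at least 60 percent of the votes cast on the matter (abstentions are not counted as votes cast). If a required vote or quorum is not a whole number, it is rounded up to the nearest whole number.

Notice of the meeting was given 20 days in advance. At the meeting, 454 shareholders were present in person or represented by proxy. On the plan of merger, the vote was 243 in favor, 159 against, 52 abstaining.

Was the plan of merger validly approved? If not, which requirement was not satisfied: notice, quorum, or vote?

Valid — all requirements satisfied.

Notice: 20 days given; 20 required. Satisfied.
Quorum: 33% of 1,350 = 445.50, rounded up to 446; 454 present. Satisfied.
Vote: requires three-fifths of the votes cast (454 − 52 abstaining = 402); 3/5 of 402 = 241.20, rounded up to 242, so 242 needed; 243 in favor. Satisfied.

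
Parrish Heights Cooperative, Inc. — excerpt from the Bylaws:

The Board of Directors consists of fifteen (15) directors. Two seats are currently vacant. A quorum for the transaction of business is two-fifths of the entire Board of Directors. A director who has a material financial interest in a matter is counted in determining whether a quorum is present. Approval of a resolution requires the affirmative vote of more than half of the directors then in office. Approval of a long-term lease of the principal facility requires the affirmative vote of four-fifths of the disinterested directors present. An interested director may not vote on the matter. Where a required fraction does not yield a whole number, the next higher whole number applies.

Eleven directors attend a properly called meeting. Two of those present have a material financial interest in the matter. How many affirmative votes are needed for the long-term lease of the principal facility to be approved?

The long-term lease of the principal facility requires four-fifths of the disinterested directors present (11 − 2 = 9).
4/5 of 9 = 7.20, rounded up to 8.

8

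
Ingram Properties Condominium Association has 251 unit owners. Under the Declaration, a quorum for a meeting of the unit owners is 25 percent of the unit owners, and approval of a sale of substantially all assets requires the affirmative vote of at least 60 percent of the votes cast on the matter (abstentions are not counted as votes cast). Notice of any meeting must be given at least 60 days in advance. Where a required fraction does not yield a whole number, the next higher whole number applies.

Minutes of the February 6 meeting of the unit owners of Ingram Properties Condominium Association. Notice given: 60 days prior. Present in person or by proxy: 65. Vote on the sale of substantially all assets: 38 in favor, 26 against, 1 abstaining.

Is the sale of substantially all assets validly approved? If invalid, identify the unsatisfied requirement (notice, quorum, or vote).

Notice: 60 days given; 60 required. Satisfied.
Quorum: 25% of 251 = 62.75, rounded up to 63; 65 present. Satisfied.
Vote: requires three-fifths of the votes cast (65 − 1 abstaining = 64); 3/5 of 64 = 38.40, rounded up to 39, so 39 needed; 38 in favor. Not satisfied.

Invalid — vote requirement not satisfied.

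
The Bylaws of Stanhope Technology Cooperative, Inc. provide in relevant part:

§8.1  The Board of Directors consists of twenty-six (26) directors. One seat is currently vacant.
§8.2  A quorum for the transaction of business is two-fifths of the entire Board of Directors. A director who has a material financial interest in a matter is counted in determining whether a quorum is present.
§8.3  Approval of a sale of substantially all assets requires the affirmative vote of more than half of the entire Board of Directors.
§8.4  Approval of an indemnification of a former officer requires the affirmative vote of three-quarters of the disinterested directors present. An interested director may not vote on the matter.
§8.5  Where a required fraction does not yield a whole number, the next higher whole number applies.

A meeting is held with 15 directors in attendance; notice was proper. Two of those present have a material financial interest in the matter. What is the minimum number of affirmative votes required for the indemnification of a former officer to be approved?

10

The indemnification of a former officer requires three-fourths of the disinterested directors present (15 − 2 = 13).
3/4 of 13 = 9.75, rounded up to 10.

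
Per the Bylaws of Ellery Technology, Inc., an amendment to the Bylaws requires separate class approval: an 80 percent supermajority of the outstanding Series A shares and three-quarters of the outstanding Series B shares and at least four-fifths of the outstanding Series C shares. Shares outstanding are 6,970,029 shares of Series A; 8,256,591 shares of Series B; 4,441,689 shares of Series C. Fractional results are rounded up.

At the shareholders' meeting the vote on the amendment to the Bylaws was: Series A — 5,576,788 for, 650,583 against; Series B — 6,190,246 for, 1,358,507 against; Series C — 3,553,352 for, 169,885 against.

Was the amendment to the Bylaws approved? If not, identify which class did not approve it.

Series A: 4/5 of 6970029 = 5576023.20, rounded up to 5576024; 5,576,024 required, 5,576,788 in favor — approved.
Series B: 3/4 of 8256591 = 6192443.25, rounded up to 6192444; 6,192,444 required, 6,190,246 in favor — not approved.
Series C: 4/5 of 4441689 = 3553351.20, rounded up to 3553352; 3,553,352 required, 3,553,352 in favor — approved.

Not approved — the Series B shares did not give the required vote.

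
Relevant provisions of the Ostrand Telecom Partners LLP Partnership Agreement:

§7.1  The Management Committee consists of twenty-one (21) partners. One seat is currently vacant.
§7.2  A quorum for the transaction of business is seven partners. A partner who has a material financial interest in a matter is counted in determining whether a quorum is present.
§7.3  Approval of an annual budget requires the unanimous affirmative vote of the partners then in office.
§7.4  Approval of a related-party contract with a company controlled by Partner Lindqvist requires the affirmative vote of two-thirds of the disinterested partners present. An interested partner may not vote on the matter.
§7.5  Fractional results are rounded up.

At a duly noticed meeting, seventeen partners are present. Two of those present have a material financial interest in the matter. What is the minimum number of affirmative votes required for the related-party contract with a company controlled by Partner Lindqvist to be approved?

10

The related-party contract with a company controlled by Partner Lindqvist requires two-thirds of the disinterested partners present (17 − 2 = 15).
2/3 of 15 = 10.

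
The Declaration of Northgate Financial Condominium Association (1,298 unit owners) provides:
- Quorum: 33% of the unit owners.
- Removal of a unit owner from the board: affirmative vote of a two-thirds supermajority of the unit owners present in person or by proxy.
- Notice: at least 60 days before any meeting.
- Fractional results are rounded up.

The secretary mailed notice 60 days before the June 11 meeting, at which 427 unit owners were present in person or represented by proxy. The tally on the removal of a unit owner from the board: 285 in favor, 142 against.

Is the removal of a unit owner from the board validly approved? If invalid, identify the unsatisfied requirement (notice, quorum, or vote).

Notice: 60 days given; 60 required. Satisfied.
Quorum: 33% of 1,298 = 428.34, rounded up to 429; 427 present. Not satisfied.
Vote: requires two-thirds of those present (427); 2/3 of 427 = 284.67, rounded up to 285, so 285 needed; 285 in favor. Satisfied.

Invalid — quorum requirement not satisfied.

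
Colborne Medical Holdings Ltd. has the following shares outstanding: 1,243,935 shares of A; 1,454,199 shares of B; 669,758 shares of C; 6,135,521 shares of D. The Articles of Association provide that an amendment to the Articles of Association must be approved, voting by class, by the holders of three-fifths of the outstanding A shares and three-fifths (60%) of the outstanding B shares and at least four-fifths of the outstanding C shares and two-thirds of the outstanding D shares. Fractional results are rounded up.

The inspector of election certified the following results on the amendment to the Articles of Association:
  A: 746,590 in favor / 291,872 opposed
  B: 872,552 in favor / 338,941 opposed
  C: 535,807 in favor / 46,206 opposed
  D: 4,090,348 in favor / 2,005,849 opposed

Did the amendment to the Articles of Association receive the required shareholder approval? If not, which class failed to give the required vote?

A: 3/5 of 1243935 = 746361; 746,361 required, 746,590 in favor — approved.
B: 3/5 of 1454199 = 872519.40, rounded up to 872520; 872,520 required, 872,552 in favor — approved.
C: 4/5 of 669758 = 535806.40, rounded up to 535807; 535,807 required, 535,807 in favor — approved.
D: 2/3 of 6135521 = 4090347.33, rounded up to 4090348; 4,090,348 required, 4,090,348 in favor — approved.

Approved — every class gave the required vote.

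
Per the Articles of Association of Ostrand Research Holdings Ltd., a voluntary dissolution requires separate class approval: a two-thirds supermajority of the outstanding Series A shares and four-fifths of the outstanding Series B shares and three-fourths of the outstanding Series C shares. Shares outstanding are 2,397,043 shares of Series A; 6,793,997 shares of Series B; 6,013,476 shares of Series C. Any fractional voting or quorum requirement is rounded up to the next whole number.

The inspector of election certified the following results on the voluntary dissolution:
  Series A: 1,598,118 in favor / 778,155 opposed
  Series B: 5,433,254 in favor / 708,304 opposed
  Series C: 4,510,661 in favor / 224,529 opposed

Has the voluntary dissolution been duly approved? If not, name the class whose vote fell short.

Not approved — the Series B shares did not give the required vote.

Series A: 2/3 of 2397043 = 1598028.67, rounded up to 1598029; 1,598,029 required, 1,598,118 in favor — approved.
Series B: 4/5 of 6793997 = 5435197.60, rounded up to 5435198; 5,435,198 required, 5,433,254 in favor — not approved.
Series C: 3/4 of 6013476 = 4510107; 4,510,107 required, 4,510,661 in favor — approved.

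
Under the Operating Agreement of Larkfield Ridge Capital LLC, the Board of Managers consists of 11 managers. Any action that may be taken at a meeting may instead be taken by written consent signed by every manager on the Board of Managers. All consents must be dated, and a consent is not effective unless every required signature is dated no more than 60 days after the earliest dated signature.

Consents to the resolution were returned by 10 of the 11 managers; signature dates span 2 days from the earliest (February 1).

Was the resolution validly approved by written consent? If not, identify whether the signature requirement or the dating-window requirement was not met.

Not effective — insufficient signatures.

Signatures required: the unanimous vote of 11 — unanimous means all 11, so 11 needed; 10 signed. Insufficient.
Dating window: the latest signature is 2 days after the earliest; the limit is 60 days. Within the window.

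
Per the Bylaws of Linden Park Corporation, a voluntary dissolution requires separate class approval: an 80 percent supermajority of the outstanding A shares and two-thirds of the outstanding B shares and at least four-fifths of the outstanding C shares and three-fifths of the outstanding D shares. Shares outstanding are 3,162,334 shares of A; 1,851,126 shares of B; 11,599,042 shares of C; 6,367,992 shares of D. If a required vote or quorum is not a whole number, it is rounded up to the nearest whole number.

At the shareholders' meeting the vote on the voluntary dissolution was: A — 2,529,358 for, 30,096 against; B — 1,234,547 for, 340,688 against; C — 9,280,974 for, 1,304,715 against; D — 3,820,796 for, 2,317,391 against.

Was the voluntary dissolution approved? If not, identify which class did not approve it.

A: 4/5 of 3162334 = 2529867.20, rounded up to 2529868; 2,529,868 required, 2,529,358 in favor — not approved.
B: 2/3 of 1851126 = 1234084; 1,234,084 required, 1,234,547 in favor — approved.
C: 4/5 of 11599042 = 9279233.60, rounded up to 9279234; 9,279,234 required, 9,280,974 in favor — approved.
D: 3/5 of 6367992 = 3820795.20, rounded up to 3820796; 3,820,796 required, 3,820,796 in favor — approved.

Not approved — the A shares did not give the required vote.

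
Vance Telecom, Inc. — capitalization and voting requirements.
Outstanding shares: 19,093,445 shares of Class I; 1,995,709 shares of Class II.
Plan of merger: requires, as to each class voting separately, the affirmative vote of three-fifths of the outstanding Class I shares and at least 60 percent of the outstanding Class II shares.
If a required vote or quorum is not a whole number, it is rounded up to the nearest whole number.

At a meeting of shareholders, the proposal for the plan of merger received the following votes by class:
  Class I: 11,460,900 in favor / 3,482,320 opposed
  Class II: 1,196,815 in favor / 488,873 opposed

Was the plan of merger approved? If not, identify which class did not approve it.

Class I: 3/5 of 19093445 = 11456067; 11,456,067 required, 11,460,900 in favor — approved.
Class II: 3/5 of 1995709 = 1197425.40, rounded up to 1197426; 1,197,426 required, 1,196,815 in favor — not approved.

Not approved — the Class II shares did not give the required vote.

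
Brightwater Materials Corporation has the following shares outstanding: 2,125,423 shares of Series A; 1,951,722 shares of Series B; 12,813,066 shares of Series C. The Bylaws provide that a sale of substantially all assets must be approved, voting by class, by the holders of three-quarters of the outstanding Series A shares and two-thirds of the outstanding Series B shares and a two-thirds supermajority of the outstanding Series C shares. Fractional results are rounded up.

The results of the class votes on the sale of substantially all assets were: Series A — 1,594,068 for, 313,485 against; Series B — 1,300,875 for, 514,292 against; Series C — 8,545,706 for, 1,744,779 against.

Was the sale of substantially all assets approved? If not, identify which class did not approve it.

Not approved — the Series B shares did not give the required vote.

Series A: 3/4 of 2125423 = 1594067.25, rounded up to 1594068; 1,594,068 required, 1,594,068 in favor — approved.
Series B: 2/3 of 1951722 = 1301148; 1,301,148 required, 1,300,875 in favor — not approved.
Series C: 2/3 of 12813066 = 8542044; 8,542,044 required, 8,545,706 in favor — approved.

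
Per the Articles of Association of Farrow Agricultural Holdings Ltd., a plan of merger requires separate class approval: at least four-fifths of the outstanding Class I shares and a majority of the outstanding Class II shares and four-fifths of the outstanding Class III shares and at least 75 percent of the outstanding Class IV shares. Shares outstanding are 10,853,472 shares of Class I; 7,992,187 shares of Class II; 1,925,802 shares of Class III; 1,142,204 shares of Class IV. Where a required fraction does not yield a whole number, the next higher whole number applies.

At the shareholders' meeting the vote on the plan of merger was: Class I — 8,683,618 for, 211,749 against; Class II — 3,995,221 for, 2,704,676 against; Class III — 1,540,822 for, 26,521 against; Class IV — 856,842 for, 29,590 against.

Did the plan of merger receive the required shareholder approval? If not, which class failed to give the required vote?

Not approved — the Class II shares did not give the required vote.

Class I: 4/5 of 10853472 = 8682777.60, rounded up to 8682778; 8,682,778 required, 8,683,618 in favor — approved.
Class II: a majority of 7992187 is 3996094; 3,996,094 required, 3,995,221 in favor — not approved.
Class III: 4/5 of 1925802 = 1540641.60, rounded up to 1540642; 1,540,642 required, 1,540,822 in favor — approved.
Class IV: 3/4 of 1142204 = 856653; 856,653 required, 856,842 in favor — approved.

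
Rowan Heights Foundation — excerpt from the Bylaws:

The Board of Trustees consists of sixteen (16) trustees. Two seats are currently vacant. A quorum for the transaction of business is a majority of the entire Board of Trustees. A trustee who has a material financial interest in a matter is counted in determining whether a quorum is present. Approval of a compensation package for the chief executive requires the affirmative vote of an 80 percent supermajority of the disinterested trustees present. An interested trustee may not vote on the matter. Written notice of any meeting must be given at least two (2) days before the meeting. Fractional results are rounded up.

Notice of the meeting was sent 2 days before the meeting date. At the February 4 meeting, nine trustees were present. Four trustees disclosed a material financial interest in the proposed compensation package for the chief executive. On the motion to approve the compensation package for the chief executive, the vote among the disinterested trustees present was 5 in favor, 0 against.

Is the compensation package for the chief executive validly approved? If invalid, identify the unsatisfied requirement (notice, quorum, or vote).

Notice: 2 days given; 2 required (2 ≥ 2). Satisfied.
Quorum: 9 present (interested trustees count toward quorum); quorum is 9. Satisfied.
Vote: the compensation package for the chief executive requires four-fifths of the disinterested trustees present (9 − 4 = 5). 4/5 of 5 = 4, so 4 affirmative votes are needed; 5 voted in favor. Satisfied.

Valid — all requirements satisfied.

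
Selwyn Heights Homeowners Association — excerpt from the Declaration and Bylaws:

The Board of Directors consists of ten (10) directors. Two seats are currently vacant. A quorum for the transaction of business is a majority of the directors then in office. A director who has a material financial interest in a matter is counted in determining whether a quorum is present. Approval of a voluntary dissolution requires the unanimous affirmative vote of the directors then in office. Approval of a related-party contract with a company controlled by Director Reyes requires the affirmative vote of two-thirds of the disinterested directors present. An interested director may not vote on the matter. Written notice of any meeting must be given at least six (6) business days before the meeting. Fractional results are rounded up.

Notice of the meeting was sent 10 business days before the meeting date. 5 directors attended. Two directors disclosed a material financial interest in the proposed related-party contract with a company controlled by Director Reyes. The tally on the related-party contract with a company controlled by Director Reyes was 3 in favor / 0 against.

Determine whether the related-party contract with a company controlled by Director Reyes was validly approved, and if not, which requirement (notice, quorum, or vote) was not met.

Notice: 10 business days given; 6 required (10 ≥ 6). Satisfied.
Quorum: 5 present (interested directors count toward quorum); quorum is 5. Satisfied.
Vote: the related-party contract with a company controlled by Director Reyes requires two-thirds of the disinterested directors present (5 − 2 = 3). 2/3 of 3 = 2, so 2 affirmative votes are needed; 3 voted in favor. Satisfied.

Valid — all requirements satisfied.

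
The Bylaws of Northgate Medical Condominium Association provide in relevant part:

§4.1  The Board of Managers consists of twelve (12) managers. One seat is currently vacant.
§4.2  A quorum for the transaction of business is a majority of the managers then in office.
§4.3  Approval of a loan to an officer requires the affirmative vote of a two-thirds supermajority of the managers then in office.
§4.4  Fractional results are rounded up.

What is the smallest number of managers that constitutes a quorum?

A majority of 11 is 6.

6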